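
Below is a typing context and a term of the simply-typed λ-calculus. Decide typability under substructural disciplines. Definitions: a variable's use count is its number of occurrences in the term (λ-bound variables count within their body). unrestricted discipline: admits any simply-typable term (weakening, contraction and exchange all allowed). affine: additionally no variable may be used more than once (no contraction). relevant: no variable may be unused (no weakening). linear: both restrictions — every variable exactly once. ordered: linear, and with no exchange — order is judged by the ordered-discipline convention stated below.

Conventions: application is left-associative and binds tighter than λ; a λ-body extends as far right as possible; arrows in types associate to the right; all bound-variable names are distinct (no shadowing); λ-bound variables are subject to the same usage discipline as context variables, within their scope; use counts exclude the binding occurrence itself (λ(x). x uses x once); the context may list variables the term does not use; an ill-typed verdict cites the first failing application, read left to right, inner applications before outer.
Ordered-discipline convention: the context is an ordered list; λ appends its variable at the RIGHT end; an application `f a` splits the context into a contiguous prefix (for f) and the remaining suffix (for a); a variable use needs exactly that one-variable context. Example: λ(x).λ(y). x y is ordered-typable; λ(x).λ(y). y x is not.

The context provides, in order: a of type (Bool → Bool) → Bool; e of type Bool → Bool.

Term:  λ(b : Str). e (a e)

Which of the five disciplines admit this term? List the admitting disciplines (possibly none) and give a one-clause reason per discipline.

admitted in: unrestricted
variable uses: a=1, e=2, b (bound)=0
order of uses: e, a, e
typing: the term checks, with type Str → Bool
ordered: ✗ — needs contraction — e ×2; unused: b — weakening required
linear: ✗ — needs contraction — e ×2; unused: b — weakening required
affine: ✗ — needs contraction — e ×2
relevant: ✗ — unused: b — weakening required
unrestricted: ✓ — simply typable at Str → Bool; W, C, E all held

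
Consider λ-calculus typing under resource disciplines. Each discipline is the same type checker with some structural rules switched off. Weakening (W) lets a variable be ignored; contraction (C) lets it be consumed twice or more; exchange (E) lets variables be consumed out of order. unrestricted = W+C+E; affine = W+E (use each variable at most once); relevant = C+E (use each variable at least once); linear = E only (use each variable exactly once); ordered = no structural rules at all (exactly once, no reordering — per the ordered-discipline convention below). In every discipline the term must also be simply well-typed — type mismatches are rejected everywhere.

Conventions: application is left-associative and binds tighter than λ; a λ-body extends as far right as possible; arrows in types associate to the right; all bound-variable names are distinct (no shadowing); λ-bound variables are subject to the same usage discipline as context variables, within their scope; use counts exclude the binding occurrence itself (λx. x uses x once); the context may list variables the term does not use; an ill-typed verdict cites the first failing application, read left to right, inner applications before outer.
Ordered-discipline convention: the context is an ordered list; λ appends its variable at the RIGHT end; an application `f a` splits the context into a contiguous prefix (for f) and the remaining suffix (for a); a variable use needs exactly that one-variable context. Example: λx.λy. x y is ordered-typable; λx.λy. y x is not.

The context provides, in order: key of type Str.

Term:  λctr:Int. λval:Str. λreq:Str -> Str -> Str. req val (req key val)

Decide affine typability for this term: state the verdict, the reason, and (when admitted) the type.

no — uses contraction: val ×2, req ×2
use counts: key: 1×, ctr (λ-bound): 0×, val (λ-bound): 2×, req (λ-bound): 2×
left-to-right use order: req, val, req, key, val
typing: the term checks, with type Int -> Str -> (Str -> Str -> Str) -> Str
per-discipline verdicts: ordered ✗, linear ✗, affine ✗, relevant ✗, unrestricted ✓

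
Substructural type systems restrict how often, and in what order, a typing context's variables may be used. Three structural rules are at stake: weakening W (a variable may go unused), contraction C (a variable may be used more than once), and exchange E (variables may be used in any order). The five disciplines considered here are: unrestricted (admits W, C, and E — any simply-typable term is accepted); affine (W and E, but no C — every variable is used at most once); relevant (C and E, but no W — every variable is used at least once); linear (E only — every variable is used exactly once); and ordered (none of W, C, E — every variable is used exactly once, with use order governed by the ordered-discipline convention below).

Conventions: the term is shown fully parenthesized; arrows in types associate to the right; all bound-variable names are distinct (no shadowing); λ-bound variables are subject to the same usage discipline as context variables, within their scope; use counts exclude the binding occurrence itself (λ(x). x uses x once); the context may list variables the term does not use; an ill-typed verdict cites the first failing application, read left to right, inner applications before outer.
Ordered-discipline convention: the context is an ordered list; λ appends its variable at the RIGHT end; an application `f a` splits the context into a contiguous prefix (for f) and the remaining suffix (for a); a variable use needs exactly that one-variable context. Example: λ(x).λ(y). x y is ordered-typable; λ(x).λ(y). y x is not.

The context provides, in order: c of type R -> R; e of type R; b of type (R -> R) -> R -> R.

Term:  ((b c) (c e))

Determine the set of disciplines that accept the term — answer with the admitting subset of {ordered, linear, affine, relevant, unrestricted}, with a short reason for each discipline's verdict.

admitting disciplines: relevant, unrestricted
usage: c: 2; e: 1; b: 1
left-to-right use order: b, c, c, e
typing: ✓ — R
ordered: ✗, repeated use of c ×2
linear: ✗, repeated use of c ×2
affine: ✗, repeated use of c ×2
relevant: ✓, at least one use each (c, e, b)
unrestricted: ✓, simply typable at R; W, C, E all held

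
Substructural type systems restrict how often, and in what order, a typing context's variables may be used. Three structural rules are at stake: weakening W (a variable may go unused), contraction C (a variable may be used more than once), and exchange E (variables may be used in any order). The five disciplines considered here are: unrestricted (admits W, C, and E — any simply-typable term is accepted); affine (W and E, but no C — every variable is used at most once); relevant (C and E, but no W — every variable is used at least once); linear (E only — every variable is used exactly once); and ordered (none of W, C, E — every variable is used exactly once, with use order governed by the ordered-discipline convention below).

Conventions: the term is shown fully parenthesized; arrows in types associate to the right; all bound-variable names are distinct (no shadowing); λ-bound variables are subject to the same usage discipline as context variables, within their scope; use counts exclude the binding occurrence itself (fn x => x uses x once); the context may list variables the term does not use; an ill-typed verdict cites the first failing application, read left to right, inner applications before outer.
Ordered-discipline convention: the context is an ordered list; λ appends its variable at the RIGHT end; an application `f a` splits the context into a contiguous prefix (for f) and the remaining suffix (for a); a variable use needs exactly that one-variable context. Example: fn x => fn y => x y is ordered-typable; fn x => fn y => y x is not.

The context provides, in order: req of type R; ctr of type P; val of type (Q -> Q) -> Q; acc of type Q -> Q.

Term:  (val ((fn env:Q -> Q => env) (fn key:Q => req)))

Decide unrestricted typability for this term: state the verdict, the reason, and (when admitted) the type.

no — the type mismatch rejects it
usage: req=1, ctr=0, val=1, acc=0, env (bound)=1, key (bound)=0
use order (left to right): val, env, req
typing: ill-typed: argument of type Q -> R where Q -> Q is required
all disciplines: ordered ✗ | linear ✗ | affine ✗ | relevant ✗ | unrestricted ✗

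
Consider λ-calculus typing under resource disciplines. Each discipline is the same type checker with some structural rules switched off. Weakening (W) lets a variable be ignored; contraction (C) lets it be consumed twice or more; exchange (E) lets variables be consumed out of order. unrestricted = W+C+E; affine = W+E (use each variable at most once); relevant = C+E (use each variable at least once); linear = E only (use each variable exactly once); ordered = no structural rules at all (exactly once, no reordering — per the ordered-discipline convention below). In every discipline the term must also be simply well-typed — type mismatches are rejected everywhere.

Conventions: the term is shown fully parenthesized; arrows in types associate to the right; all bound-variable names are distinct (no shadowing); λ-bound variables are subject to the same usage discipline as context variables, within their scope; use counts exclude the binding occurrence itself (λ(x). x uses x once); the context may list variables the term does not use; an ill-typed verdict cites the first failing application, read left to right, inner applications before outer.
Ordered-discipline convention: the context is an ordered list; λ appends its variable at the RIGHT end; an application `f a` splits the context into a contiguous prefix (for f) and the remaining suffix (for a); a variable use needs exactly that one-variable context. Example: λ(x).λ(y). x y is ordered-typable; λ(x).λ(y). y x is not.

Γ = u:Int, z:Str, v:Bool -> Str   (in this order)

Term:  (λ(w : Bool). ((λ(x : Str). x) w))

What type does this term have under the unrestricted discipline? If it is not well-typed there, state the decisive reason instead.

not well-typed under unrestricted — a type mismatch blocks all five
counts: u: 0×, z: 0×, v: 0×, w (bound): 1×, x (bound): 1×
use order (left to right): x, w
typing: ill-typed: argument of type Bool where Str is required
across the five disciplines: ordered ✗; linear ✗; affine ✗; relevant ✗; unrestricted ✗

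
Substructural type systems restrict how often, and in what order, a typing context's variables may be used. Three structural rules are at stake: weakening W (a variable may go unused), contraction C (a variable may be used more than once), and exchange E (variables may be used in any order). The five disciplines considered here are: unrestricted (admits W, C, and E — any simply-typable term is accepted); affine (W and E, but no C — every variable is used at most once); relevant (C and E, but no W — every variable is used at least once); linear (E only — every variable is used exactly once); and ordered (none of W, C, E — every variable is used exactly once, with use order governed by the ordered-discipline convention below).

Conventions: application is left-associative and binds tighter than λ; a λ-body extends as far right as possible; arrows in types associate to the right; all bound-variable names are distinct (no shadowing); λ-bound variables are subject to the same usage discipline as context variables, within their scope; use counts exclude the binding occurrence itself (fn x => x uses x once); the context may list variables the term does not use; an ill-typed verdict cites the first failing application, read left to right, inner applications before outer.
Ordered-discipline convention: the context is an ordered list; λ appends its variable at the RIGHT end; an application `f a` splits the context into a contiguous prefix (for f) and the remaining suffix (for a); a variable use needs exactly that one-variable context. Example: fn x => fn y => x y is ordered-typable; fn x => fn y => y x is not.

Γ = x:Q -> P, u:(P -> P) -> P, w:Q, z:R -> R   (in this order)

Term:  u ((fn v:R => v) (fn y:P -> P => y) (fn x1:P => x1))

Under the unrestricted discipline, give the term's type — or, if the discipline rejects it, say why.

not well-typed under unrestricted — the type mismatch rejects it
counts: x ×0, u ×1, w ×0, z ×0, v [bound] ×1, y [bound] ×1, x1 [bound] ×1
use order (left to right): u, v, y, x1
typing: ill-typed: argument of type (P -> P) -> P -> P where R is required
across the five disciplines: ordered ✗, linear ✗, affine ✗, relevant ✗, unrestricted ✗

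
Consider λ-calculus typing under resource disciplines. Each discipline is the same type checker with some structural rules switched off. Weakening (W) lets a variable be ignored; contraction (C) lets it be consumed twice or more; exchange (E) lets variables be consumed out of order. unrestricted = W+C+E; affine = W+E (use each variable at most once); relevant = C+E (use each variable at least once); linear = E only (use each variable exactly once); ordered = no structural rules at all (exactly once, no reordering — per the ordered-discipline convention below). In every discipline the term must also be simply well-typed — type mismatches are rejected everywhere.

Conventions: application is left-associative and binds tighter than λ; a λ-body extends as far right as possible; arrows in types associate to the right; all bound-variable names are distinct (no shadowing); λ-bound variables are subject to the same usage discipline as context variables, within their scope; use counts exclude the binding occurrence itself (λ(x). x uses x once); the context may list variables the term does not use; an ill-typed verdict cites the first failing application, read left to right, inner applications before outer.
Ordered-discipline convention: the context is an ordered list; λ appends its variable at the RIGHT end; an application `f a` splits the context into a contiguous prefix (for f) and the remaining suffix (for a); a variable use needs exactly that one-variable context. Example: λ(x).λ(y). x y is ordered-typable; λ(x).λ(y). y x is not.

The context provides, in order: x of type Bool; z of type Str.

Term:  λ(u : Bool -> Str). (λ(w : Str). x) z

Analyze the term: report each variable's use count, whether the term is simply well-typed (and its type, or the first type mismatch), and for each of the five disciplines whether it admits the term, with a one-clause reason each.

counts: x ×1, z ×1, u (λ-bound) ×0, w (λ-bound) ×0
order of uses: x, z
typing: the term checks, with type (Bool -> Str) -> Bool
ordered: ✗, u, w left unused
linear: ✗, u, w left unused
affine: ✓, x, z, u, w: no repeats, contraction unneeded
relevant: ✗, u, w left unused
unrestricted: ✓, type-checks ((Bool -> Str) -> Bool) and nothing is barred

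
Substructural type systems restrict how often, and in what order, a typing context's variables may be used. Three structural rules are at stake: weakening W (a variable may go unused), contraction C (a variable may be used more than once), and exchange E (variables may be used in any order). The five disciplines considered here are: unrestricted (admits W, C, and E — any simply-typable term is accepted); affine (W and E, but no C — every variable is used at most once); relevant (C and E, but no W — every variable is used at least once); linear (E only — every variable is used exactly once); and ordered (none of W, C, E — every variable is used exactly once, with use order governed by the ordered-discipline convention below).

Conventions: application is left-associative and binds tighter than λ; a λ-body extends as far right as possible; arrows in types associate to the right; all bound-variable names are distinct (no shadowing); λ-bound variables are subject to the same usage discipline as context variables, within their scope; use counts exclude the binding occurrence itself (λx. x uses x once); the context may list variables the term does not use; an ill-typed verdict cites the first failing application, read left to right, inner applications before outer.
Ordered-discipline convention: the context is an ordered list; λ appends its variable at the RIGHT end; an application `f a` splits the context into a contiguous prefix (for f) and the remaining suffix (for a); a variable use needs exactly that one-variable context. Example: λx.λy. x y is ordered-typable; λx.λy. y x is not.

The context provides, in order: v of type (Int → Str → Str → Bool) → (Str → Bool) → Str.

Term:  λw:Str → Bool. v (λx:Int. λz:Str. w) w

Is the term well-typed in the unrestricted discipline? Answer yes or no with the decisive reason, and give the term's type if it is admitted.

yes — well-typed at (Str → Bool) → Str; no restrictions here; term : (Str → Bool) → Str
usage: v=1; w (λ-bound)=2; x (λ-bound)=0; z (λ-bound)=0
uses in reading order: v, w, w
typing: ✓ — (Str → Bool) → Str
summary: ordered ✗ | linear ✗ | affine ✗ | relevant ✗ | unrestricted ✓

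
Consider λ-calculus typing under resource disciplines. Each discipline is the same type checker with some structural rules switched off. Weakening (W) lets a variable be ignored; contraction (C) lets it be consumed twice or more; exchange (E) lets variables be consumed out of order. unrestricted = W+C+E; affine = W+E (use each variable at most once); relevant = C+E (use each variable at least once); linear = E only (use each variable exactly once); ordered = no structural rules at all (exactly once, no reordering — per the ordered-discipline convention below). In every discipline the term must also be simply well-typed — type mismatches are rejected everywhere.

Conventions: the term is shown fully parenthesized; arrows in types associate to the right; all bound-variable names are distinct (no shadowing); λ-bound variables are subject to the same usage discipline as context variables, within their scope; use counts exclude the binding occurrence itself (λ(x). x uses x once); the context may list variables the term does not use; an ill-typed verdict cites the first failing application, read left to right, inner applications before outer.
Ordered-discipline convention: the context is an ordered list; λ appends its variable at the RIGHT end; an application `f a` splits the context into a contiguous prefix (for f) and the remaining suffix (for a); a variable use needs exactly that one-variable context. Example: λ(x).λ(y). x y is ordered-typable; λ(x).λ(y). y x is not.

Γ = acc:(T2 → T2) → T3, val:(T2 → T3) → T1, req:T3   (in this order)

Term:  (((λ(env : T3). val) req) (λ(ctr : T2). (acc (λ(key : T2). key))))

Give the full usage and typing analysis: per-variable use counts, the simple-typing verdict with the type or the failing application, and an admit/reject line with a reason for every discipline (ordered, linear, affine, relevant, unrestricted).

usage: acc: 1×, val: 1×, req: 1×, env (bound): 0×, ctr (bound): 0×, key (bound): 1×
left-to-right use order: val, req, acc, key
typing: ✓ — T1
ordered: ✗ — env, ctr never used (weakening)
linear: ✗ — env, ctr never used (weakening)
affine: ✓ — at most one use each (acc, val, req, env, ctr, key)
relevant: ✗ — env, ctr never used (weakening)
unrestricted: ✓ — well-typed at T1; no restrictions here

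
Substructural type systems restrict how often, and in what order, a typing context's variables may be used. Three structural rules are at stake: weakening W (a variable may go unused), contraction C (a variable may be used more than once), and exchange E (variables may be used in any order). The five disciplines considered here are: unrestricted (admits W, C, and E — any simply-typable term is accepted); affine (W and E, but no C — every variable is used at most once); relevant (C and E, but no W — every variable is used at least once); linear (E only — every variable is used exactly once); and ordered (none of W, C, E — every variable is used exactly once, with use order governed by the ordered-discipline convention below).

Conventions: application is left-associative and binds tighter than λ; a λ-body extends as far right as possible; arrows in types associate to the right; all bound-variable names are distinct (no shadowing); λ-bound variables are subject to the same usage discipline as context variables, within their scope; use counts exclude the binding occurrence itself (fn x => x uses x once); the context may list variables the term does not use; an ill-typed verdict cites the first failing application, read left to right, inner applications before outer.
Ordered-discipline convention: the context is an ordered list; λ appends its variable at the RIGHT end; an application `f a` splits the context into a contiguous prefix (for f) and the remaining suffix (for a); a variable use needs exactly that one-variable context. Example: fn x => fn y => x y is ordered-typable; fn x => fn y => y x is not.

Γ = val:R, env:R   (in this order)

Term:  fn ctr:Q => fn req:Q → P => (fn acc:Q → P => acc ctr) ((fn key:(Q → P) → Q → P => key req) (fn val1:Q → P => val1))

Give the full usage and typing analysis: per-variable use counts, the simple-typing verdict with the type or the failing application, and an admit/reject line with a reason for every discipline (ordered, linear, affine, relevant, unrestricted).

use counts: val: 0×, env: 0×, ctr (λ-bound): 1×, req (λ-bound): 1×, acc (λ-bound): 1×, key (λ-bound): 1×, val1 (λ-bound): 1×
use order (left to right): acc, ctr, key, req, val1
typing: well-typed — term : Q → (Q → P) → P
ordered: ✗ — needs weakening: val, env unused
linear: ✗ — needs weakening: val, env unused
affine: ✓ — at most one use each (val, env, ctr, req, acc, key, val1)
relevant: ✗ — needs weakening: val, env unused
unrestricted: ✓ — simply typable at Q → (Q → P) → P; W, C, E all held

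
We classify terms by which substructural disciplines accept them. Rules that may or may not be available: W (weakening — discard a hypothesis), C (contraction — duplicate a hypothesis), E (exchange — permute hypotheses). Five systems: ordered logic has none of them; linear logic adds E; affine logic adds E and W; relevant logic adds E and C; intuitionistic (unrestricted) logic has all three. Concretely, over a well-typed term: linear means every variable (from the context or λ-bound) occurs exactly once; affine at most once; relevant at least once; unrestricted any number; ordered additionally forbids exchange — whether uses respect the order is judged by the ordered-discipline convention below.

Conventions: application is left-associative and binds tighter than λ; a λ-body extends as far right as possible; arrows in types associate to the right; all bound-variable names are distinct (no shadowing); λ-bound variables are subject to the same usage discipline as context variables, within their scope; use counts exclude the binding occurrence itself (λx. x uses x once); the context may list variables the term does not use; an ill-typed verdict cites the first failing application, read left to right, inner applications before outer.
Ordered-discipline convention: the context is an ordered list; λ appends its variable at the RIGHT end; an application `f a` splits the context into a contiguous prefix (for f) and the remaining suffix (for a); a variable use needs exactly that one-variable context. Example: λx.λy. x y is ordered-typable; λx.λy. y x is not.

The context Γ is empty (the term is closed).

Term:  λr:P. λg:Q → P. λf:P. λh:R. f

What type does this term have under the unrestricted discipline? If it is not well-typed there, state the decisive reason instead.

term : P → (Q → P) → P → R → P
usage: r [bound]: 0×, g [bound]: 0×, f [bound]: 1×, h [bound]: 0×
use order (left to right): f
typing: well-typed — term : P → (Q → P) → P → R → P
per-discipline verdicts: ordered ✗ | linear ✗ | affine ✓ | relevant ✗ | unrestricted ✓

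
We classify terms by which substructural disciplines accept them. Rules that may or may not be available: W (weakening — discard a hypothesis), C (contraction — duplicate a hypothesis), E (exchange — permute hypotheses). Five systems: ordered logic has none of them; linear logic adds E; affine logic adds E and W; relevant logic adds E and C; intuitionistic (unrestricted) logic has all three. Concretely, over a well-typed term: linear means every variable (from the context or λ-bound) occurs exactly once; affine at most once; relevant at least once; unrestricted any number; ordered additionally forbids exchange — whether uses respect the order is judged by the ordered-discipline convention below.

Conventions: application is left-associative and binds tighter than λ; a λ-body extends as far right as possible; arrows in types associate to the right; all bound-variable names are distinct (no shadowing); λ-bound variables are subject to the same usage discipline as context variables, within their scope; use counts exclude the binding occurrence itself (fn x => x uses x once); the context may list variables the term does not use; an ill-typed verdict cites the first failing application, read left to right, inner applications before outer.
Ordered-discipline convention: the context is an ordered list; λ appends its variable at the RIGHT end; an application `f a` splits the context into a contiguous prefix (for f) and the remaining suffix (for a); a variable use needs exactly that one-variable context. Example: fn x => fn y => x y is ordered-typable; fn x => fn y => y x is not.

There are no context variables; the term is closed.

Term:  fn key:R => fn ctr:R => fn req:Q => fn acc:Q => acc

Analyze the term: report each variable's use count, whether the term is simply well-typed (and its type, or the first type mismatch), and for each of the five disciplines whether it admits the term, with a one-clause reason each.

counts: key (bound)=0, ctr (bound)=0, req (bound)=0, acc (bound)=1
use order (left to right): acc
typing: well-typed at R → R → Q → Q → Q
ordered: ✗, key, ctr, req left unused
linear: ✗, key, ctr, req left unused
affine: ✓, no duplicate uses among key, ctr, req, acc
relevant: ✗, key, ctr, req left unused
unrestricted: ✓, simply typable at R → R → Q → Q → Q; W, C, E all held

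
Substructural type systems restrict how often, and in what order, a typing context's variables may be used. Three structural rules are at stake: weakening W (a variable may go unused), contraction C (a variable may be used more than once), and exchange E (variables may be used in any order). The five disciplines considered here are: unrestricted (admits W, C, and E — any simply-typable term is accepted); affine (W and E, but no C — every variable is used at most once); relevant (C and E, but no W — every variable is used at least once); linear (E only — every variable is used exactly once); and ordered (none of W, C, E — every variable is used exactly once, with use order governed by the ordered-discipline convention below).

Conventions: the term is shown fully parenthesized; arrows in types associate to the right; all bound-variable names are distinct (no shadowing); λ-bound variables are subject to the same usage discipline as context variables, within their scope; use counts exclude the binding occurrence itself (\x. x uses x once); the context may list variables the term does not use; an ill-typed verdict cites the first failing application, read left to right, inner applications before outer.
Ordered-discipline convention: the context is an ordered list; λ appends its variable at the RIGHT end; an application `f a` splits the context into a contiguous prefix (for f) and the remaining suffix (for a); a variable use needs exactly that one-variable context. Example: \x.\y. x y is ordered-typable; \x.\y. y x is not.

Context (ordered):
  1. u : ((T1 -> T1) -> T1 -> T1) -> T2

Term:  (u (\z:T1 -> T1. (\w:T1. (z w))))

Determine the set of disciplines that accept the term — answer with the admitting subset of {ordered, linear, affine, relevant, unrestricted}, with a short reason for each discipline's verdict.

admitted in: ordered, linear, affine, relevant, unrestricted
usage: u: 1; z (λ-bound): 1; w (λ-bound): 1
use order (left to right): u, z, w
typing: well-typed at T2
ordered: ✓, u, z, w: once each, no exchange needed
linear: ✓, exactly-once usage across u, z, w
affine: ✓, no duplicate uses among u, z, w
relevant: ✓, none of u, z, w goes unused
unrestricted: ✓, simply typable at T2; W, C, E all held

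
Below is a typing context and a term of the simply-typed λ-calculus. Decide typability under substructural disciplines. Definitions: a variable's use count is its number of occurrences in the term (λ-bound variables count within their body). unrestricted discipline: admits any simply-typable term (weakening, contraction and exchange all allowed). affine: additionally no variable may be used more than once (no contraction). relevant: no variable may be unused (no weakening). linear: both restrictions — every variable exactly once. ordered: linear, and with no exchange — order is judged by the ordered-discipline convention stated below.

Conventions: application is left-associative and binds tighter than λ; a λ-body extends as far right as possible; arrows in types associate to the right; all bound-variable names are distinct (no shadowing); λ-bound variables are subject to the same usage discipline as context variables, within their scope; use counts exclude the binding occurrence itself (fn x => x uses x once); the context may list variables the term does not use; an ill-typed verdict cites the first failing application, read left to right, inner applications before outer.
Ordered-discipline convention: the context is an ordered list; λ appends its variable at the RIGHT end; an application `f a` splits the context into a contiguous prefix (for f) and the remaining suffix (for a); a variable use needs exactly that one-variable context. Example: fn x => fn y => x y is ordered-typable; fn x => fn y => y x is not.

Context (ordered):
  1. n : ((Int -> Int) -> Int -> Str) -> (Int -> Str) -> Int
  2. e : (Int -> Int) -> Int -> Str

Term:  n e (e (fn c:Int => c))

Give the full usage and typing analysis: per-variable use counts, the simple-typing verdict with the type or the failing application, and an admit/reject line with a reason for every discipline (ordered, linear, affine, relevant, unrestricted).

use counts: n: 1×, e: 2×, c (λ-bound): 1×
order of uses: n, e, e, c
typing: the term checks, with type Int
ordered: ✗, e ×2 used more than once (contraction)
linear: ✗, e ×2 used more than once (contraction)
affine: ✗, e ×2 used more than once (contraction)
relevant: ✓, at least one use each (n, e, c)
unrestricted: ✓, typability at Int is all that's needed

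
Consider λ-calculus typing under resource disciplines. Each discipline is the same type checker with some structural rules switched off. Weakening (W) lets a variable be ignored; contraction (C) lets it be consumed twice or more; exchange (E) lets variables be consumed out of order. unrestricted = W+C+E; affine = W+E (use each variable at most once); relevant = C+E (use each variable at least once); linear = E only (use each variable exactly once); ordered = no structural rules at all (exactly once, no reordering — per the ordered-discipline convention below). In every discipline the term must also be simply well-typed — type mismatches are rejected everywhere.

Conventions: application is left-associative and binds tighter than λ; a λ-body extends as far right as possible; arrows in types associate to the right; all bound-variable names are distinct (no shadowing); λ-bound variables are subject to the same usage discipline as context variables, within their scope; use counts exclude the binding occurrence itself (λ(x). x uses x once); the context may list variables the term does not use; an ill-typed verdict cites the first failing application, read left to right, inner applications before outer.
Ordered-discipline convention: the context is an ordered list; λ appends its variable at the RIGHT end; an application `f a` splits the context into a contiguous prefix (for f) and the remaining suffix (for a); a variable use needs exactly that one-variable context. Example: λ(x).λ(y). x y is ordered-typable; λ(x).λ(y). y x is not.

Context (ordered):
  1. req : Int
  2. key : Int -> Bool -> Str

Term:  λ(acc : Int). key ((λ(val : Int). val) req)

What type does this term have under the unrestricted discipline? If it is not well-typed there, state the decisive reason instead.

term : Int -> Bool -> Str
variable uses: req: 1×; key: 1×; acc (bound): 0×; val (bound): 1×
use order (left to right): key, val, req
typing: ✓ — Int -> Bool -> Str
per-discipline verdicts: ordered ✗, linear ✗, affine ✓, relevant ✗, unrestricted ✓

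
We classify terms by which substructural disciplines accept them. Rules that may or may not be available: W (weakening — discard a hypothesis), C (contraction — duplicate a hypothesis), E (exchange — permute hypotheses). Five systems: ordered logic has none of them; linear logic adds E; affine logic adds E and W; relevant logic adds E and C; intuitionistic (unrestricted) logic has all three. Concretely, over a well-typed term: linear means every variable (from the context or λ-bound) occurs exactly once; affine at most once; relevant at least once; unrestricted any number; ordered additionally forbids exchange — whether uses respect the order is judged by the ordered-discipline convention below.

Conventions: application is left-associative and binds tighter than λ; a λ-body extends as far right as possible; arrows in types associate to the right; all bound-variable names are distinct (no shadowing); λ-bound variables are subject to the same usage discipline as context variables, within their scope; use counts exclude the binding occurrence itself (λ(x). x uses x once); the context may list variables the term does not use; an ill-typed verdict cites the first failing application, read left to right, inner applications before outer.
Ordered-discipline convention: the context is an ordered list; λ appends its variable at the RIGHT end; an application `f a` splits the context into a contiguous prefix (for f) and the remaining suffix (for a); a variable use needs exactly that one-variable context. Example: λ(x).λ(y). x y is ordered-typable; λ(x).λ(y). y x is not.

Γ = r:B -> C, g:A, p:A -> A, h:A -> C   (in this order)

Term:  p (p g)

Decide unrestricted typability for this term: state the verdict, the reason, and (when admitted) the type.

yes — well-typed at A; no restrictions here; term : A
counts: r: 0×, g: 1×, p: 2×, h: 0×
order of uses: p, p, g
typing: well-typed at A
per-discipline verdicts: ordered ✗ · linear ✗ · affine ✗ · relevant ✗ · unrestricted ✓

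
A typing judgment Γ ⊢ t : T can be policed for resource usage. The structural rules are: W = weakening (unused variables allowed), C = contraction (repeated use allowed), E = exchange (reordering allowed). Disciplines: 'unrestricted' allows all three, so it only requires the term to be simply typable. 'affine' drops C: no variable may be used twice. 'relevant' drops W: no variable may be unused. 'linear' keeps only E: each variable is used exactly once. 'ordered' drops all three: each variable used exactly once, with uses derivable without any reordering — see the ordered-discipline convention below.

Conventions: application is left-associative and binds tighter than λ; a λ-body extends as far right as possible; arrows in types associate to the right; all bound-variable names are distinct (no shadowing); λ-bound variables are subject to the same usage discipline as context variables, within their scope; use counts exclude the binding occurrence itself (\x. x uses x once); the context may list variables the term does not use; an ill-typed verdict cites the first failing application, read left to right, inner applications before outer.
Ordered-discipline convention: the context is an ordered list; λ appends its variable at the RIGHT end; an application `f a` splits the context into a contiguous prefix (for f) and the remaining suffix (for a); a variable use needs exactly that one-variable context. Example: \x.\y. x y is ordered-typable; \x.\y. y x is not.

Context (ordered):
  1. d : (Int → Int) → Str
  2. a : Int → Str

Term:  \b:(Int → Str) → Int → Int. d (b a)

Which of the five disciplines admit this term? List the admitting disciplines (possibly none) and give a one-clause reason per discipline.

admitting disciplines: linear, affine, relevant, unrestricted
counts: d: 1×, a: 1×, b [bound]: 1×
order of uses: d, b, a
typing: ✓ — ((Int → Str) → Int → Int) → Str
ordered ✗ (no ordered split (uses run d, b, a))
linear ✓ (single use per variable (d, a, b))
affine ✓ (at most one use each (d, a, b))
relevant ✓ (none of d, a, b goes unused)
unrestricted ✓ (typability at ((Int → Str) → Int → Int) → Str is all that's needed)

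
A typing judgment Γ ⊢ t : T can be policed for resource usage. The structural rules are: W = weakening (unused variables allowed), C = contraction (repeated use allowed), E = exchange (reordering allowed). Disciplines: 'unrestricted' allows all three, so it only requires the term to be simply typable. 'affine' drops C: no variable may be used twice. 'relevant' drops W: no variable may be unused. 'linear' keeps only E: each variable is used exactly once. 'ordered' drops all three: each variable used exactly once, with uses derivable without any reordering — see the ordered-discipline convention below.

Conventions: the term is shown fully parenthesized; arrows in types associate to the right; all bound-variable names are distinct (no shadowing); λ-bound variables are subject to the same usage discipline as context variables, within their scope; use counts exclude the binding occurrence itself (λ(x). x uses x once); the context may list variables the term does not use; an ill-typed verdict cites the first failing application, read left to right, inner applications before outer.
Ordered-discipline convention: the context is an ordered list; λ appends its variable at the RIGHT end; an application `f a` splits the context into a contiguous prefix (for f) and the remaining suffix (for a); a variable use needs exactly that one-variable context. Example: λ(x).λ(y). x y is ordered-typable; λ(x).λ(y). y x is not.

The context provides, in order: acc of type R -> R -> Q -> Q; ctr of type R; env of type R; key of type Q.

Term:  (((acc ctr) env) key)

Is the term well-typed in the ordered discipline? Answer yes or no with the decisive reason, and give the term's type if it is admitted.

yes — acc, ctr, env, key once each; derivable with no W/C/E; term : Q
variable uses: acc: 1×; ctr: 1×; env: 1×; key: 1×
left-to-right use order: acc, ctr, env, key
typing: ✓ — Q
summary: ordered ✓; linear ✓; affine ✓; relevant ✓; unrestricted ✓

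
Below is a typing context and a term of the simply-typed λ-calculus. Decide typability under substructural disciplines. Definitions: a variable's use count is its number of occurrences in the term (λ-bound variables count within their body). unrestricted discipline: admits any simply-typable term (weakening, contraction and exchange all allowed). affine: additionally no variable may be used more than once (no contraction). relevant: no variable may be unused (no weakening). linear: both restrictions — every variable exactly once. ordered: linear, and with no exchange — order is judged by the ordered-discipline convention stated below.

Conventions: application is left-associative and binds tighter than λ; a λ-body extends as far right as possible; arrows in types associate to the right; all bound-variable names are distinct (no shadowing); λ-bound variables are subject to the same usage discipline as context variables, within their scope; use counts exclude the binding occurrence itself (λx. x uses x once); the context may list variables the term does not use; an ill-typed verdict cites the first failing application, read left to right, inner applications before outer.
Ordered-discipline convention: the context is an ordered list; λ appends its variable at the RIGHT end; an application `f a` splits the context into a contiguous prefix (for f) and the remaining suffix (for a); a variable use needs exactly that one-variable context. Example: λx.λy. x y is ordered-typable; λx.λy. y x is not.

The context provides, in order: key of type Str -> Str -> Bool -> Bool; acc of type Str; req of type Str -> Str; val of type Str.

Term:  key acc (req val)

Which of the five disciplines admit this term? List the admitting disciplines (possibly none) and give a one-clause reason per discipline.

admitting disciplines: ordered, linear, affine, relevant, unrestricted
variable uses: key: 1×, acc: 1×, req: 1×, val: 1×
uses in reading order: key, acc, req, val
typing: ✓ — Bool -> Bool
ordered: ✓ — key, acc, req, val once each; derivable with no W/C/E
linear: ✓ — single use per variable (key, acc, req, val)
affine: ✓ — at most one use each (key, acc, req, val)
relevant: ✓ — every one of key, acc, req, val appears
unrestricted: ✓ — type-checks (Bool -> Bool) and nothing is barred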